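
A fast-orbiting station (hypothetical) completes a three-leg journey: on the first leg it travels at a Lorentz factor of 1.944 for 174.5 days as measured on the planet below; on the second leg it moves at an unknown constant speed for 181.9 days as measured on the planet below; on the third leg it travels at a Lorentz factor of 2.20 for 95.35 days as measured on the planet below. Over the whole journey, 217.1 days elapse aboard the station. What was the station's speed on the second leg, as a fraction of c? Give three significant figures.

β = 0.887

Leg 1: γ = 1.944; τ_1 = 174.5/1.944 = 89.76 days.
Leg 2: speed unknown; τ_2 = 181.9/γ_2.
Leg 3: γ = 2.20; τ_3 = 95.35/2.200 = 43.34 days.
Total proper time: 89.76 + τ_2 + 43.34 = 217.1, so τ_2 = 217.1 − 133.1 = 84.00 days.
γ_2 = 181.9/84.00 = 2.166; β = √(1 − 1/γ²) = √0.7868.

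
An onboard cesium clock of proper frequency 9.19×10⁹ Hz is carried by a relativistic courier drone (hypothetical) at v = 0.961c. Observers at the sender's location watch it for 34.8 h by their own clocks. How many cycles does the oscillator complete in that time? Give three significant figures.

γ = 1/√(1 − 0.961²) = 1/√0.07648 = 3.616
During 34.8 h of lab time, the oscillator's proper time advances by τ = Δt/γ = 34.8/3.616 = 9.624 h = 3.465×10⁴ s.
N = f × τ = 9.19×10⁹ × 3.465×10⁴ = 3.184×10¹⁴.

N = 3.18×10¹⁴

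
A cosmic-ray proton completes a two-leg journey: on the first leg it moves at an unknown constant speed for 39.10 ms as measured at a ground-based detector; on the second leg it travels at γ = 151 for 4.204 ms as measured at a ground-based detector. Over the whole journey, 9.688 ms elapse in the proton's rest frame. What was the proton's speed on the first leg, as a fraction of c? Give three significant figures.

β = 0.969

Leg 1: speed unknown; τ_1 = 39.10/γ_1.
Leg 2: γ = 151; τ_2 = 4.204/151.0 = 0.02784 ms.
Total proper time: τ_1 + 0.02784 = 9.688, so τ_1 = 9.688 − 0.02784 = 9.660 ms.
γ_1 = 39.10/9.660 = 4.048; β = √(1 − 1/γ²) = √0.9390.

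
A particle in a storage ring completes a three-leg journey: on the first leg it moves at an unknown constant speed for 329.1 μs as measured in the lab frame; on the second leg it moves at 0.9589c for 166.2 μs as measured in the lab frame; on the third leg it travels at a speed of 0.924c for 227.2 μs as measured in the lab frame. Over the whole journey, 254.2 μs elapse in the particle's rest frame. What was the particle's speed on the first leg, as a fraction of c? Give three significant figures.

β = 0.931

Leg 1: speed unknown; τ_1 = 329.1/γ_1.
Leg 2: γ = 1/√(1 − 0.9589²) = 1/√0.08051 = 3.524; τ_2 = 166.2/3.524 = 47.16 μs.
Leg 3: γ = 1/√(1 − 0.924²) = 1/√0.1462 = 2.615; τ_3 = 227.2/2.615 = 86.88 μs.
Total proper time: τ_1 + 47.16 + 86.88 = 254.2, so τ_1 = 254.2 − 134.0 = 120.2 μs.
γ_1 = 329.1/120.2 = 2.739; β = √(1 − 1/γ²) = √0.8667.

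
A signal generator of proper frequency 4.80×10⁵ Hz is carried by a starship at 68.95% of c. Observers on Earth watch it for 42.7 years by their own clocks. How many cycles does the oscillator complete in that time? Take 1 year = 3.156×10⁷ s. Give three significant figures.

N = 4.69×10¹⁴

β = 0.6895; γ = 1/√(1 − 0.6895²) = 1/√0.5246 = 1.381
During 42.7 years of lab time, the oscillator's proper time advances by τ = Δt/γ = 42.7/1.381 = 30.93 years = 9.761×10⁸ s.
N = f × τ = 4.80×10⁵ × 9.761×10⁸ = 4.685×10¹⁴.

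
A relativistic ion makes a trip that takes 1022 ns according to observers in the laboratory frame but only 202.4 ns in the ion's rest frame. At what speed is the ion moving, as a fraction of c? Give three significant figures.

v = 0.980c

The proper time is measured in the ion's rest frame (both events occur at the ion's location); Δt is measured in the laboratory frame. γ = Δt/τ = 1022/202.4 = 5.049.
β = √(1 − 1/γ²) = √(1 − 0.03922) = √0.9608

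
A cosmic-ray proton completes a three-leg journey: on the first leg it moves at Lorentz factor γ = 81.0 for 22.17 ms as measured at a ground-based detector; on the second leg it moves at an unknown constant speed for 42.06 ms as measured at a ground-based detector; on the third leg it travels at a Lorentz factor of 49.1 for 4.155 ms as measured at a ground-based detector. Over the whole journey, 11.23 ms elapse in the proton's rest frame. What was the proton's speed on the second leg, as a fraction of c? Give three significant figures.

β = 0.966

Leg 1: γ = 81.0; τ_1 = 22.17/81.00 = 0.2737 ms.
Leg 2: speed unknown; τ_2 = 42.06/γ_2.
Leg 3: γ = 49.1; τ_3 = 4.155/49.10 = 0.08462 ms.
Total proper time: 0.2737 + τ_2 + 0.08462 = 11.23, so τ_2 = 11.23 − 0.3583 = 10.87 ms.
γ_2 = 42.06/10.87 = 3.869; β = √(1 − 1/γ²) = √0.9332.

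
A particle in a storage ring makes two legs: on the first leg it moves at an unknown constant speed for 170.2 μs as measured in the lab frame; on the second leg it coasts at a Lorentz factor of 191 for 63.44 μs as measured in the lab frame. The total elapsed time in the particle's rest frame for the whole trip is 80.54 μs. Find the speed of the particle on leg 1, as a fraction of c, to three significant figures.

Leg 1: speed unknown; τ_1 = 170.2/γ_1.
Leg 2: γ = 191; τ_2 = 63.44/191.0 = 0.3321 μs.
Total proper time: τ_1 + 0.3321 = 80.54, so τ_1 = 80.54 − 0.3321 = 80.21 μs.
γ_1 = 170.2/80.21 = 2.122; β = √(1 − 1/γ²) = √0.7779.

β = 0.882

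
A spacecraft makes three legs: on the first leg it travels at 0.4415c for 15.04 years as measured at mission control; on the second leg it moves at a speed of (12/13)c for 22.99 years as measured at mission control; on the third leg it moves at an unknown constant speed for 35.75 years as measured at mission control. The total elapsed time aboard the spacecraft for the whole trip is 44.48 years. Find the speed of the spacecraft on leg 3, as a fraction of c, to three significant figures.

β = 0.785

Leg 1: γ = 1/√(1 − 0.4415²) = 1/√0.8051 = 1.115; τ_1 = 15.04/1.115 = 13.49 years.
Leg 2: γ = 1/√(1 − (12/13)²) = 13/5 = 2.600; τ_2 = 22.99/2.600 = 8.842 years.
Leg 3: speed unknown; τ_3 = 35.75/γ_3.
Total proper time: 13.49 + 8.842 + τ_3 = 44.48, so τ_3 = 44.48 − 22.34 = 22.14 years.
γ_3 = 35.75/22.14 = 1.615; β = √(1 − 1/γ²) = √0.6164.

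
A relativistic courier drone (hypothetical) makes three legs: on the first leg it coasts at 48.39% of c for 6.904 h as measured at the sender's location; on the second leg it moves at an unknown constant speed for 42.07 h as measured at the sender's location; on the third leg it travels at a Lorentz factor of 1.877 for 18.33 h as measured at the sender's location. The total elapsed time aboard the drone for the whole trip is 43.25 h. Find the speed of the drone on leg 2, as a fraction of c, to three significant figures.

Leg 1: β = 0.4839; γ = 1/√(1 − 0.4839²) = 1/√0.7658 = 1.143; τ_1 = 6.904/1.143 = 6.042 h.
Leg 2: speed unknown; τ_2 = 42.07/γ_2.
Leg 3: γ = 1.877; τ_3 = 18.33/1.877 = 9.766 h.
Total proper time: 6.042 + τ_2 + 9.766 = 43.25, so τ_2 = 43.25 − 15.81 = 27.44 h.
γ_2 = 42.07/27.44 = 1.533; β = √(1 − 1/γ²) = √0.5745.

β = 0.758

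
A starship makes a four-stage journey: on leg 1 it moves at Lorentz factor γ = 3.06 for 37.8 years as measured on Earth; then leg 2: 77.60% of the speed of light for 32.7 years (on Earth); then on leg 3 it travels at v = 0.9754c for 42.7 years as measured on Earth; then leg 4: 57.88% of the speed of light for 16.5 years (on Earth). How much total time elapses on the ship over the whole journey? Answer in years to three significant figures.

τ = 55.8 years

Leg 1: γ = 3.06; τ_1 = 37.8/3.060 = 12.35 years.
Leg 2: β = 0.7760; γ = 1/√(1 − 0.7760²) = 1/√0.3978 = 1.585; τ_2 = 32.7/1.585 = 20.62 years.
Leg 3: γ = 1/√(1 − 0.9754²) = 1/√0.04859 = 4.536; τ_3 = 42.7/4.536 = 9.413 years.
Leg 4: β = 0.5788; γ = 1/√(1 − 0.5788²) = 1/√0.6650 = 1.226; τ_4 = 16.5/1.226 = 13.46 years.
Total: 12.35 + 20.62 + 9.413 + 13.46 years.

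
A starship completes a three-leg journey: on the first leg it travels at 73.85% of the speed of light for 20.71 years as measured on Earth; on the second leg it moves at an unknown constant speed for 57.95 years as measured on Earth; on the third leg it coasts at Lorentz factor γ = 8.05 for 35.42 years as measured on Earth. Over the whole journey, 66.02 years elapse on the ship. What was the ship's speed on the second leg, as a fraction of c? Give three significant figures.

Leg 1: β = 0.7385; γ = 1/√(1 − 0.7385²) = 1/√0.4546 = 1.483; τ_1 = 20.71/1.483 = 13.96 years.
Leg 2: speed unknown; τ_2 = 57.95/γ_2.
Leg 3: γ = 8.05; τ_3 = 35.42/8.050 = 4.400 years.
Total proper time: 13.96 + τ_2 + 4.400 = 66.02, so τ_2 = 66.02 − 18.36 = 47.66 years.
γ_2 = 57.95/47.66 = 1.216; β = √(1 − 1/γ²) = √0.3237.

β = 0.569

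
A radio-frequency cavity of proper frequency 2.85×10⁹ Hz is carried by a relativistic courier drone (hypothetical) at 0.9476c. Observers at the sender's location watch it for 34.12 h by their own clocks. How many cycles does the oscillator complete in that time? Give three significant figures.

N = 1.12×10¹⁴

γ = 1/√(1 − 0.9476²) = 1/√0.1021 = 3.130
During 34.12 h of lab time, the oscillator's proper time advances by τ = Δt/γ = 34.12/3.130 = 10.90 h = 3.924×10⁴ s.
N = f × τ = 2.85×10⁹ × 3.924×10⁴ = 1.118×10¹⁴.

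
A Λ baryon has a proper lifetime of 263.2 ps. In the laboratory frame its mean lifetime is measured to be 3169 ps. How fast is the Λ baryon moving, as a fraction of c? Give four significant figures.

γ = Δt/τ₀ = 3169/263.2 = 12.04
β = √(1 − 1/γ²) = √(1 − 0.006898) = √0.9931

v = 0.9965c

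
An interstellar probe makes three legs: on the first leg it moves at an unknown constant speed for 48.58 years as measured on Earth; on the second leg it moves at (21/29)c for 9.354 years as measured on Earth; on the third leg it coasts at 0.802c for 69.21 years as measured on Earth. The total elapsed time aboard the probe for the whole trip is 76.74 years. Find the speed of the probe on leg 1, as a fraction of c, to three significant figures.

Leg 1: speed unknown; τ_1 = 48.58/γ_1.
Leg 2: γ = 1/√(1 − (21/29)²) = 29/20 = 1.450; τ_2 = 9.354/1.450 = 6.451 years.
Leg 3: γ = 1/√(1 − 0.802²) = 1/√0.3568 = 1.674; τ_3 = 69.21/1.674 = 41.34 years.
Total proper time: τ_1 + 6.451 + 41.34 = 76.74, so τ_1 = 76.74 − 47.79 = 28.95 years.
γ_1 = 48.58/28.95 = 1.678; β = √(1 − 1/γ²) = √0.6449.

β = 0.803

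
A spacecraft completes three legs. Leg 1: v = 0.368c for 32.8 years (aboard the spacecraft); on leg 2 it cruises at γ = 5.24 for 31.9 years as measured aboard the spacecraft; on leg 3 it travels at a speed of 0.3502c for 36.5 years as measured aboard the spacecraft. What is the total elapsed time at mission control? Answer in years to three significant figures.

Leg 1: γ = 1/√(1 − 0.368²) = 1/√0.8646 = 1.075; Δt_1 = 1.075 × 32.8 = 35.28 years.
Leg 2: γ = 5.24; Δt_2 = 5.240 × 31.9 = 167.2 years.
Leg 3: γ = 1/√(1 − 0.3502²) = 1/√0.8774 = 1.068; Δt_3 = 1.068 × 36.5 = 38.97 years.
Total: 35.28 + 167.2 + 38.97 years.

Δt = 241 years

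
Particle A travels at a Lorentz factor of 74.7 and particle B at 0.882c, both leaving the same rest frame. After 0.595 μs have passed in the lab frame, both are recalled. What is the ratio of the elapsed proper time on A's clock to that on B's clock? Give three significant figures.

τ_A/τ_B = 0.0284

A: γ = 74.7. B: γ = 1/√(1 − 0.882²) = 1/√0.2221 = 2.122.
τ_A/τ_B = γ_B/γ_A = 2.122/74.70 = 0.02841, so τ_A/τ_B = 0.02841.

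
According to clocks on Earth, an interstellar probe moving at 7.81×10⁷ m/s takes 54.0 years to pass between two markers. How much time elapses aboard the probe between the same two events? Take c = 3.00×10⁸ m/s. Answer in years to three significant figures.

τ = 52.1 years

β = 7.81×10⁷/3.00×10⁸ = 0.2603; γ = 1/√(1 − 0.2603²) = 1.036
The interval measured on Earth is the dilated one; the clock aboard the probe measures the proper time τ = Δt/γ = 54.0/1.036 years.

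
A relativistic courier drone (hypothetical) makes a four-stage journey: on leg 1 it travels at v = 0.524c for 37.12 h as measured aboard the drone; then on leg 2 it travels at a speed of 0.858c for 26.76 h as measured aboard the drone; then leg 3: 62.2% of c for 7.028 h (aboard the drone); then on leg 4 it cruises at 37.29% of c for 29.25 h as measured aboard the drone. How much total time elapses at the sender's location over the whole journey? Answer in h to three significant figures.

Leg 1: γ = 1/√(1 − 0.524²) = 1/√0.7254 = 1.174; Δt_1 = 1.174 × 37.12 = 43.58 h.
Leg 2: γ = 1/√(1 − 0.858²) = 1/√0.2638 = 1.947; Δt_2 = 1.947 × 26.76 = 52.10 h.
Leg 3: β = 0.622; γ = 1/√(1 − 0.622²) = 1/√0.6131 = 1.277; Δt_3 = 1.277 × 7.028 = 8.976 h.
Leg 4: β = 0.3729; γ = 1/√(1 − 0.3729²) = 1/√0.8609 = 1.078; Δt_4 = 1.078 × 29.25 = 31.52 h.
Total: 43.58 + 52.10 + 8.976 + 31.52 h.

Δt = 136 h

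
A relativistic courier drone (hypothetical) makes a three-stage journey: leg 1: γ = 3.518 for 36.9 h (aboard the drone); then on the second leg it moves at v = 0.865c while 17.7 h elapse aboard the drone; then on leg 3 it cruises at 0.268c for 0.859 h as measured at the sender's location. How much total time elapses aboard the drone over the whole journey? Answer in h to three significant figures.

τ = 55.4 h

Leg 1: 36.9 h is already measured aboard the drone.
Leg 2: 17.7 h is already measured aboard the drone.
Leg 3: γ = 1/√(1 − 0.268²) = 1/√0.9282 = 1.038; τ_3 = 0.859/1.038 = 0.8276 h.
Total: 36.90 + 17.70 + 0.8276 h.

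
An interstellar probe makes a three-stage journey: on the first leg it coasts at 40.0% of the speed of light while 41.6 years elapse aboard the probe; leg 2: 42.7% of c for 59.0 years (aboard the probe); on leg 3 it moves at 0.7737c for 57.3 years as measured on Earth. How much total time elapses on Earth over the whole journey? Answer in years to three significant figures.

Leg 1: β = 0.400; γ = 1/√(1 − 0.400²) = 1/√0.8400 = 1.091; Δt_1 = 1.091 × 41.6 = 45.39 years.
Leg 2: β = 0.427; γ = 1/√(1 − 0.427²) = 1/√0.8177 = 1.106; Δt_2 = 1.106 × 59.0 = 65.25 years.
Leg 3: 57.3 years is already measured on Earth.
Total: 45.39 + 65.25 + 57.30 years.

Δt = 168 years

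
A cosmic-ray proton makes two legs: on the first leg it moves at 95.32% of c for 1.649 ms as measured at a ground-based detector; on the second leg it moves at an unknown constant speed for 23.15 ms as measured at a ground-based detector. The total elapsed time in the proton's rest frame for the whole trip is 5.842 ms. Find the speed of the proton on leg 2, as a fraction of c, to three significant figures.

β = 0.973

Leg 1: β = 0.9532; γ = 1/√(1 − 0.9532²) = 1/√0.09141 = 3.308; τ_1 = 1.649/3.308 = 0.4986 ms.
Leg 2: speed unknown; τ_2 = 23.15/γ_2.
Total proper time: 0.4986 + τ_2 = 5.842, so τ_2 = 5.842 − 0.4986 = 5.343 ms.
γ_2 = 23.15/5.343 = 4.332; β = √(1 − 1/γ²) = √0.9467.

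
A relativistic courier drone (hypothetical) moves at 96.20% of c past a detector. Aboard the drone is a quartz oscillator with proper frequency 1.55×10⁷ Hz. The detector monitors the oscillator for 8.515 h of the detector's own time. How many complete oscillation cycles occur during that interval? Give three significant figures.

N = 1.30×10¹¹

β = 0.9620; γ = 1/√(1 − 0.9620²) = 1/√0.07456 = 3.662
During 8.515 h of lab time, the oscillator's proper time advances by τ = Δt/γ = 8.515/3.662 = 2.325 h = 8.370×10³ s.
N = f × τ = 1.55×10⁷ × 8.370×10³ = 1.297×10¹¹.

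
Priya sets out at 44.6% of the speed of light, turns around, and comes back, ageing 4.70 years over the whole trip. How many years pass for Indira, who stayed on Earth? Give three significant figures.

Δt = 5.25 years

β = 0.446; γ = 1/√(1 − 0.446²) = 1/√0.8011 = 1.117
Earth-frame duration is the dilated interval: Δt = γτ = 1.117 × 4.70 years.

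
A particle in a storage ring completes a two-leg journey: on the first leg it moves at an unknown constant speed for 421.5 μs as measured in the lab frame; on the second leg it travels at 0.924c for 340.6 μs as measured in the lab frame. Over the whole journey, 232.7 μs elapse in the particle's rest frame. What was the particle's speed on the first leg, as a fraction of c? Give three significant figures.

Leg 1: speed unknown; τ_1 = 421.5/γ_1.
Leg 2: γ = 1/√(1 − 0.924²) = 1/√0.1462 = 2.615; τ_2 = 340.6/2.615 = 130.2 μs.
Total proper time: τ_1 + 130.2 = 232.7, so τ_1 = 232.7 − 130.2 = 102.5 μs.
γ_1 = 421.5/102.5 = 4.114; β = √(1 − 1/γ²) = √0.9409.

β = 0.970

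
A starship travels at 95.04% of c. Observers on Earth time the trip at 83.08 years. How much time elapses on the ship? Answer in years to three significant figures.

β = 0.9504; γ = 1/√(1 − 0.9504²) = 1/√0.09674 = 3.215
The interval measured on Earth is the dilated one; the clock on the ship measures the proper time τ = Δt/γ = 83.08/3.215 years.

τ = 25.8 years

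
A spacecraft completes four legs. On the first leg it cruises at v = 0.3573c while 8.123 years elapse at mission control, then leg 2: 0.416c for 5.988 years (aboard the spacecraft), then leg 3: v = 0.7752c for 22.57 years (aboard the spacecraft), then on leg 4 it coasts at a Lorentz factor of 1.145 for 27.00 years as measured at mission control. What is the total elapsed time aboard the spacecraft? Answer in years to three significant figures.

Leg 1: γ = 1/√(1 − 0.3573²) = 1/√0.8723 = 1.071; τ_1 = 8.123/1.071 = 7.587 years.
Leg 2: 5.988 years is already measured aboard the spacecraft.
Leg 3: 22.57 years is already measured aboard the spacecraft.
Leg 4: γ = 1.145; τ_4 = 27.00/1.145 = 23.58 years.
Total: 7.587 + 5.988 + 22.57 + 23.58 years.

τ = 59.7 years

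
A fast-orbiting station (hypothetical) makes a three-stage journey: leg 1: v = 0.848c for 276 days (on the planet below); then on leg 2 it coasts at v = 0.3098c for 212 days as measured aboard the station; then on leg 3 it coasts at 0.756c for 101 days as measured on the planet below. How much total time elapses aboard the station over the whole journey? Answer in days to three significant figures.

τ = 424 days

Leg 1: γ = 1/√(1 − 0.848²) = 1/√0.2809 = 1.887; τ_1 = 276/1.887 = 146.3 days.
Leg 2: 212 days is already measured aboard the station.
Leg 3: γ = 1/√(1 − 0.756²) = 1/√0.4285 = 1.528; τ_3 = 101/1.528 = 66.11 days.
Total: 146.3 + 212.0 + 66.11 days.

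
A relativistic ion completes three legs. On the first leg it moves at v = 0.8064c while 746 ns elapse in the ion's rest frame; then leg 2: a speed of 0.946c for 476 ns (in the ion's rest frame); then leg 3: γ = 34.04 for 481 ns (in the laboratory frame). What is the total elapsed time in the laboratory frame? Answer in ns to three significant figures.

Leg 1: γ = 1/√(1 − 0.8064²) = 1/√0.3497 = 1.691; Δt_1 = 1.691 × 746 = 1261 ns.
Leg 2: γ = 1/√(1 − 0.946²) = 1/√0.1051 = 3.085; Δt_2 = 3.085 × 476 = 1468 ns.
Leg 3: 481 ns is already measured in the laboratory frame.
Total: 1261 + 1468 + 481.0 ns.

Δt = 3210 ns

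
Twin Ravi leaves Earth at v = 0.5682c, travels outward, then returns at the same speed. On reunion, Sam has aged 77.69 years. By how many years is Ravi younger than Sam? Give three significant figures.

γ = 1/√(1 − 0.5682²) = 1/√0.6771 = 1.215
Ravi's elapsed proper time: τ = 77.69/1.215 = 63.93 years.
Age gap = Δt − τ = 77.69 − 63.93 years.

Δt − τ = 13.8 years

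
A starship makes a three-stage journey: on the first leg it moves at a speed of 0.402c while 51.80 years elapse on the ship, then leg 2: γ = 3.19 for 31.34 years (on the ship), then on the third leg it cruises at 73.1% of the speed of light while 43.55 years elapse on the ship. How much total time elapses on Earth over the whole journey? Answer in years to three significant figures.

Δt = 220 years

Leg 1: γ = 1/√(1 − 0.402²) = 1/√0.8384 = 1.092; Δt_1 = 1.092 × 51.80 = 56.57 years.
Leg 2: γ = 3.19; Δt_2 = 3.190 × 31.34 = 99.97 years.
Leg 3: β = 0.731; γ = 1/√(1 − 0.731²) = 1/√0.4656 = 1.465; Δt_3 = 1.465 × 43.55 = 63.82 years.
Total: 56.57 + 99.97 + 63.82 years.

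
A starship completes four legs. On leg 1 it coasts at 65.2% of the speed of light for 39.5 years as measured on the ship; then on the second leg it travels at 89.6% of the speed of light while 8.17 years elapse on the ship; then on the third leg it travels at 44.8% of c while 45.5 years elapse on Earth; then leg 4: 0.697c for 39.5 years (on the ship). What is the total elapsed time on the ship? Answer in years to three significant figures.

τ = 128 years

Leg 1: 39.5 years is already measured on the ship.
Leg 2: 8.17 years is already measured on the ship.
Leg 3: β = 0.448; γ = 1/√(1 − 0.448²) = 1/√0.7993 = 1.119; τ_3 = 45.5/1.119 = 40.68 years.
Leg 4: 39.5 years is already measured on the ship.
Total: 39.50 + 8.170 + 40.68 + 39.50 years.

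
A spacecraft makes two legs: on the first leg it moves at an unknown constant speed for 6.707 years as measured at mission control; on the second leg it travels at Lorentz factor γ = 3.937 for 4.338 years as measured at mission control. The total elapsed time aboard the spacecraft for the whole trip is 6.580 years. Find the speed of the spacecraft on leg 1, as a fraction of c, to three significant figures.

β = 0.577

Leg 1: speed unknown; τ_1 = 6.707/γ_1.
Leg 2: γ = 3.937; τ_2 = 4.338/3.937 = 1.102 years.
Total proper time: τ_1 + 1.102 = 6.580, so τ_1 = 6.580 − 1.102 = 5.478 years.
γ_1 = 6.707/5.478 = 1.224; β = √(1 − 1/γ²) = √0.3329.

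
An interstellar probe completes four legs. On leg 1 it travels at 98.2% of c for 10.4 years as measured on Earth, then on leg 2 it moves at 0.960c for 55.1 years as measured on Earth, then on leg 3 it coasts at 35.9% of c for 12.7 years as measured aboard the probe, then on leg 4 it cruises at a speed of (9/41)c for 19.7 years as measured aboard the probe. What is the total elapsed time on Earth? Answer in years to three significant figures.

Δt = 99.3 years

Leg 1: 10.4 years is already measured on Earth.
Leg 2: 55.1 years is already measured on Earth.
Leg 3: β = 0.359; γ = 1/√(1 − 0.359²) = 1/√0.8711 = 1.071; Δt_3 = 1.071 × 12.7 = 13.61 years.
Leg 4: γ = 1/√(1 − (9/41)²) = 41/40 = 1.025; Δt_4 = 1.025 × 19.7 = 20.19 years.
Total: 10.40 + 55.10 + 13.61 + 20.19 years.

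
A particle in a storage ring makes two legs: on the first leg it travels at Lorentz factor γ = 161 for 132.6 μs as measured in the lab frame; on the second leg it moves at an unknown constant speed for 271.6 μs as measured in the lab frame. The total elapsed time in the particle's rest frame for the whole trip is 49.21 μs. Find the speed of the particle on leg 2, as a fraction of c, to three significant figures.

Leg 1: γ = 161; τ_1 = 132.6/161.0 = 0.8236 μs.
Leg 2: speed unknown; τ_2 = 271.6/γ_2.
Total proper time: 0.8236 + τ_2 = 49.21, so τ_2 = 49.21 − 0.8236 = 48.39 μs.
γ_2 = 271.6/48.39 = 5.613; β = √(1 − 1/γ²) = √0.9683.

β = 0.984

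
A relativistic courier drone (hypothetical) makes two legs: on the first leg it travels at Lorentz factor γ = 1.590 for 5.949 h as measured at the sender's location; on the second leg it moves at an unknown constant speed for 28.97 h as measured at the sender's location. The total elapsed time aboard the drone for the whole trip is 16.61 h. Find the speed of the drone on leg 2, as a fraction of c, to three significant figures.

β = 0.896

Leg 1: γ = 1.590; τ_1 = 5.949/1.590 = 3.742 h.
Leg 2: speed unknown; τ_2 = 28.97/γ_2.
Total proper time: 3.742 + τ_2 = 16.61, so τ_2 = 16.61 − 3.742 = 12.87 h.
γ_2 = 28.97/12.87 = 2.251; β = √(1 − 1/γ²) = √0.8027.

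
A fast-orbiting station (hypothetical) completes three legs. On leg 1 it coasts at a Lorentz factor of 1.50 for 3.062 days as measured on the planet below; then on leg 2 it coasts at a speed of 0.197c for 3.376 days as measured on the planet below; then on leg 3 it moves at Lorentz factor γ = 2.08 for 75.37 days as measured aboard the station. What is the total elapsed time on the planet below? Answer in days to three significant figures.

Δt = 163 days

Leg 1: 3.062 days is already measured on the planet below.
Leg 2: 3.376 days is already measured on the planet below.
Leg 3: γ = 2.08; Δt_3 = 2.080 × 75.37 = 156.8 days.
Total: 3.062 + 3.376 + 156.8 days.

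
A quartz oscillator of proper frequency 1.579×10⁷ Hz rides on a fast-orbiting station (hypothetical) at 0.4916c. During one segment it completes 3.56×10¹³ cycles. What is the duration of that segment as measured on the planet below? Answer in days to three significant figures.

γ = 1/√(1 − 0.4916²) = 1/√0.7583 = 1.148
Proper time for N cycles: τ = N/f = 3.56×10¹³/(1.579×10⁷) = 2.255×10⁶ s = 26.09 days.
Lab-frame duration Δt = γτ = 1.148 × 26.09 = 29.97 days.

Δt = 30.0 days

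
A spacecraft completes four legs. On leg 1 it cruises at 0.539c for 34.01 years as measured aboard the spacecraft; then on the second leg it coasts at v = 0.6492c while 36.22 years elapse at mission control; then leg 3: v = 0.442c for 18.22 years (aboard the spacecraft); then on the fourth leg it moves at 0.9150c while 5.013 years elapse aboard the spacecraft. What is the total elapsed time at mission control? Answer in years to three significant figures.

Leg 1: γ = 1/√(1 − 0.539²) = 1/√0.7095 = 1.187; Δt_1 = 1.187 × 34.01 = 40.38 years.
Leg 2: 36.22 years is already measured at mission control.
Leg 3: γ = 1/√(1 − 0.442²) = 1/√0.8046 = 1.115; Δt_3 = 1.115 × 18.22 = 20.31 years.
Leg 4: γ = 1/√(1 − 0.9150²) = 1/√0.1628 = 2.479; Δt_4 = 2.479 × 5.013 = 12.43 years.
Total: 40.38 + 36.22 + 20.31 + 12.43 years.

Δt = 109 years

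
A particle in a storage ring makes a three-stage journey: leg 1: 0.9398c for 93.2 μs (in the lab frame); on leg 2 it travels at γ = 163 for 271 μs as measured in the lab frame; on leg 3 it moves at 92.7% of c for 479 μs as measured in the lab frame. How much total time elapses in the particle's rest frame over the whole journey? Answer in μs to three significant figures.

Leg 1: γ = 1/√(1 − 0.9398²) = 1/√0.1168 = 2.926; τ_1 = 93.2/2.926 = 31.85 μs.
Leg 2: γ = 163; τ_2 = 271/163.0 = 1.663 μs.
Leg 3: β = 0.927; γ = 1/√(1 − 0.927²) = 1/√0.1407 = 2.666; τ_3 = 479/2.666 = 179.7 μs.
Total: 31.85 + 1.663 + 179.7 μs.

τ = 213 μs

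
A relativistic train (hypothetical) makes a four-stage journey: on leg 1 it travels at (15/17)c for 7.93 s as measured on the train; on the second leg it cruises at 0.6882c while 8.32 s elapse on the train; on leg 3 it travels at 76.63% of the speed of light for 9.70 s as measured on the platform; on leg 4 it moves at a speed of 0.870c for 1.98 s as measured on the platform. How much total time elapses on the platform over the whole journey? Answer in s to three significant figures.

Δt = 40.0 s

Leg 1: γ = 1/√(1 − (15/17)²) = 17/8 = 2.125; Δt_1 = 2.125 × 7.93 = 16.85 s.
Leg 2: γ = 1/√(1 − 0.6882²) = 1/√0.5264 = 1.378; Δt_2 = 1.378 × 8.32 = 11.47 s.
Leg 3: 9.70 s is already measured on the platform.
Leg 4: 1.98 s is already measured on the platform.
Total: 16.85 + 11.47 + 9.700 + 1.980 s.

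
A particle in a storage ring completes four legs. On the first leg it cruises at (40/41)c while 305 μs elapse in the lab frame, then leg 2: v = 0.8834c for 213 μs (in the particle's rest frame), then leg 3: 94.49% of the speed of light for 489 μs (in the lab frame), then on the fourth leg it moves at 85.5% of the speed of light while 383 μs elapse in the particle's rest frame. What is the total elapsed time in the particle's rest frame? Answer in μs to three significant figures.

Leg 1: γ = 1/√(1 − (40/41)²) = 41/9 ≈ 4.556; τ_1 = 305/4.556 = 66.95 μs.
Leg 2: 213 μs is already measured in the particle's rest frame.
Leg 3: β = 0.9449; γ = 1/√(1 − 0.9449²) = 1/√0.1072 = 3.055; τ_3 = 489/3.055 = 160.1 μs.
Leg 4: 383 μs is already measured in the particle's rest frame.
Total: 66.95 + 213.0 + 160.1 + 383.0 μs.

τ = 823 μs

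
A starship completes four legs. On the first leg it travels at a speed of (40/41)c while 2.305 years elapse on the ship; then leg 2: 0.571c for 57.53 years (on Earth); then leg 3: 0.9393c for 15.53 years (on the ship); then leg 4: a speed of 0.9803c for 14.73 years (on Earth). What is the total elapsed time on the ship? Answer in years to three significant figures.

Leg 1: 2.305 years is already measured on the ship.
Leg 2: γ = 1/√(1 − 0.571²) = 1/√0.6740 = 1.218; τ_2 = 57.53/1.218 = 47.23 years.
Leg 3: 15.53 years is already measured on the ship.
Leg 4: γ = 1/√(1 − 0.9803²) = 1/√0.03901 = 5.063; τ_4 = 14.73/5.063 = 2.909 years.
Total: 2.305 + 47.23 + 15.53 + 2.909 years.

τ = 68.0 years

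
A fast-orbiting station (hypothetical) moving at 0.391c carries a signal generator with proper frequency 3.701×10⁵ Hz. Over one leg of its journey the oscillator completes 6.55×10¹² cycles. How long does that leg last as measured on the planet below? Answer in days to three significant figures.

Δt = 223 days

γ = 1/√(1 − 0.391²) = 1/√0.8471 = 1.086
Proper time for N cycles: τ = N/f = 6.55×10¹²/(3.701×10⁵) = 1.770×10⁷ s = 204.8 days.
Lab-frame duration Δt = γτ = 1.086 × 204.8 = 222.6 days.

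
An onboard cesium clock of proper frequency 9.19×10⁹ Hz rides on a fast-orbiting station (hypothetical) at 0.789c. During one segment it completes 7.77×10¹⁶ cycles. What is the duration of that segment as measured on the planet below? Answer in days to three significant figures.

Δt = 159 days

γ = 1/√(1 − 0.789²) = 1/√0.3775 = 1.628
Proper time for N cycles: τ = N/f = 7.77×10¹⁶/(9.19×10⁹) = 8.455×10⁶ s = 97.86 days.
Lab-frame duration Δt = γτ = 1.628 × 97.86 = 159.3 days.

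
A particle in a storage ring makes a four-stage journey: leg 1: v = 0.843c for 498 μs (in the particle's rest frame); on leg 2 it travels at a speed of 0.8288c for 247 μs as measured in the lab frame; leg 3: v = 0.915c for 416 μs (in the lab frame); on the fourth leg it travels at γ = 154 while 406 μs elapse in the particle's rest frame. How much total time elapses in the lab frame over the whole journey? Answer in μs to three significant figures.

Leg 1: γ = 1/√(1 − 0.843²) = 1/√0.2894 = 1.859; Δt_1 = 1.859 × 498 = 925.8 μs.
Leg 2: 247 μs is already measured in the lab frame.
Leg 3: 416 μs is already measured in the lab frame.
Leg 4: γ = 154; Δt_4 = 154.0 × 406 = 6.252×10⁴ μs.
Total: 925.8 + 247.0 + 416.0 + 6.252×10⁴ μs.

Δt = 6.41×10⁴ μs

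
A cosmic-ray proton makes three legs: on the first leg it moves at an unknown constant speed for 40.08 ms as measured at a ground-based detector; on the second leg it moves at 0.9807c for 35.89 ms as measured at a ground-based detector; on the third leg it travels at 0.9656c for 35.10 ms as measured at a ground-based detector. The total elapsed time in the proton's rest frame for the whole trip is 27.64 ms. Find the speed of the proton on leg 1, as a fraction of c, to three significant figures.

β = 0.958

Leg 1: speed unknown; τ_1 = 40.08/γ_1.
Leg 2: γ = 1/√(1 − 0.9807²) = 1/√0.03823 = 5.115; τ_2 = 35.89/5.115 = 7.017 ms.
Leg 3: γ = 1/√(1 − 0.9656²) = 1/√0.06762 = 3.846; τ_3 = 35.10/3.846 = 9.127 ms.
Total proper time: τ_1 + 7.017 + 9.127 = 27.64, so τ_1 = 27.64 − 16.14 = 11.50 ms.
γ_1 = 40.08/11.50 = 3.487; β = √(1 − 1/γ²) = √0.9177.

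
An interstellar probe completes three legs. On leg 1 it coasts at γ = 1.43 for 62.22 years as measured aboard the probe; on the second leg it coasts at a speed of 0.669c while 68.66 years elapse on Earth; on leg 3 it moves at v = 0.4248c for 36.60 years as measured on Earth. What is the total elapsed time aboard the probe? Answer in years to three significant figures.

τ = 146 years

Leg 1: 62.22 years is already measured aboard the probe.
Leg 2: γ = 1/√(1 − 0.669²) = 1/√0.5524 = 1.345; τ_2 = 68.66/1.345 = 51.03 years.
Leg 3: γ = 1/√(1 − 0.4248²) = 1/√0.8195 = 1.105; τ_3 = 36.60/1.105 = 33.13 years.
Total: 62.22 + 51.03 + 33.13 years.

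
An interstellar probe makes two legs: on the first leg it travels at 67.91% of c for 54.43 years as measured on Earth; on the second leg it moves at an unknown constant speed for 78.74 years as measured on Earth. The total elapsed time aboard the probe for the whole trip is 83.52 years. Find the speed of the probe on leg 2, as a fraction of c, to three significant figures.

Leg 1: β = 0.6791; γ = 1/√(1 − 0.6791²) = 1/√0.5388 = 1.362; τ_1 = 54.43/1.362 = 39.95 years.
Leg 2: speed unknown; τ_2 = 78.74/γ_2.
Total proper time: 39.95 + τ_2 = 83.52, so τ_2 = 83.52 − 39.95 = 43.57 years.
γ_2 = 78.74/43.57 = 1.807; β = √(1 − 1/γ²) = √0.6939.

β = 0.833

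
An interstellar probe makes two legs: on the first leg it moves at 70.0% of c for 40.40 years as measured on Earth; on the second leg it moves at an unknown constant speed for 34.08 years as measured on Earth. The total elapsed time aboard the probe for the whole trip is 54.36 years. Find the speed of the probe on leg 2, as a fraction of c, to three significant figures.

Leg 1: β = 0.700; γ = 1/√(1 − 0.700²) = 1/√0.5100 = 1.400; τ_1 = 40.40/1.400 = 28.85 years.
Leg 2: speed unknown; τ_2 = 34.08/γ_2.
Total proper time: 28.85 + τ_2 = 54.36, so τ_2 = 54.36 − 28.85 = 25.51 years.
γ_2 = 34.08/25.51 = 1.336; β = √(1 − 1/γ²) = √0.4398.

β = 0.663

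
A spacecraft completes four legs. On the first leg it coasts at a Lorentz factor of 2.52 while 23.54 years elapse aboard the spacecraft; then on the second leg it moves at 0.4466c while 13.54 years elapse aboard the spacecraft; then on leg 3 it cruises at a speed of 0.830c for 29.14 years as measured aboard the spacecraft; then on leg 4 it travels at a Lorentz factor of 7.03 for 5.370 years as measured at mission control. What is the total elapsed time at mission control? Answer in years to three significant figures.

Leg 1: γ = 2.52; Δt_1 = 2.520 × 23.54 = 59.32 years.
Leg 2: γ = 1/√(1 − 0.4466²) = 1/√0.8005 = 1.118; Δt_2 = 1.118 × 13.54 = 15.13 years.
Leg 3: γ = 1/√(1 − 0.830²) = 1/√0.3111 = 1.793; Δt_3 = 1.793 × 29.14 = 52.24 years.
Leg 4: 5.370 years is already measured at mission control.
Total: 59.32 + 15.13 + 52.24 + 5.370 years.

Δt = 132 years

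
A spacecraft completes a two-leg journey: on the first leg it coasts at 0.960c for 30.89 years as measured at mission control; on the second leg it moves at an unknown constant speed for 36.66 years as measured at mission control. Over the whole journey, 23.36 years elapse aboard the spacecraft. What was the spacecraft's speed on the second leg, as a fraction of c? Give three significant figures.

β = 0.916

Leg 1: γ = 1/√(1 − 0.960²) = 25/7 ≈ 3.571; τ_1 = 30.89/3.571 = 8.649 years.
Leg 2: speed unknown; τ_2 = 36.66/γ_2.
Total proper time: 8.649 + τ_2 = 23.36, so τ_2 = 23.36 − 8.649 = 14.71 years.
γ_2 = 36.66/14.71 = 2.492; β = √(1 − 1/γ²) = √0.8390.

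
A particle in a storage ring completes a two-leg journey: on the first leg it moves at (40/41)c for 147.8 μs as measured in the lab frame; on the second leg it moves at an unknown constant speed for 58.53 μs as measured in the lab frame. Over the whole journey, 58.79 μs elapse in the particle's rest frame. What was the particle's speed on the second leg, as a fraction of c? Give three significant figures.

β = 0.893

Leg 1: γ = 1/√(1 − (40/41)²) = 41/9 ≈ 4.556; τ_1 = 147.8/4.556 = 32.44 μs.
Leg 2: speed unknown; τ_2 = 58.53/γ_2.
Total proper time: 32.44 + τ_2 = 58.79, so τ_2 = 58.79 − 32.44 = 26.35 μs.
γ_2 = 58.53/26.35 = 2.222; β = √(1 − 1/γ²) = √0.7974.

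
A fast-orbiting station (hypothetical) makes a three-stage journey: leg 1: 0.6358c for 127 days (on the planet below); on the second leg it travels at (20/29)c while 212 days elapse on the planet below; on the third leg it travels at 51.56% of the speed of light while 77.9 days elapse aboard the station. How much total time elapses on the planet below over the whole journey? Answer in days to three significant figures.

Leg 1: 127 days is already measured on the planet below.
Leg 2: 212 days is already measured on the planet below.
Leg 3: β = 0.5156; γ = 1/√(1 − 0.5156²) = 1/√0.7342 = 1.167; Δt_3 = 1.167 × 77.9 = 90.92 days.
Total: 127.0 + 212.0 + 90.92 days.

Δt = 430 days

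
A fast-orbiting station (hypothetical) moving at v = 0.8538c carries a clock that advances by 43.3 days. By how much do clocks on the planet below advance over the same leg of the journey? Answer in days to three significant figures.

Δt = 83.2 days

γ = 1/√(1 − 0.8538²) = 1/√0.2710 = 1.921
The interval measured aboard the station is the proper time (both events occur at the same place in that frame); the lab-frame interval is Δt = γτ = 1.921 × 43.3 days.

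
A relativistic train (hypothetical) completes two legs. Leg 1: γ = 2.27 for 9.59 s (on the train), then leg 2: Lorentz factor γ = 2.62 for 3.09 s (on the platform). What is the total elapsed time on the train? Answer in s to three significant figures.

τ = 10.8 s

Leg 1: 9.59 s is already measured on the train.
Leg 2: γ = 2.62; τ_2 = 3.09/2.620 = 1.179 s.
Total: 9.590 + 1.179 s.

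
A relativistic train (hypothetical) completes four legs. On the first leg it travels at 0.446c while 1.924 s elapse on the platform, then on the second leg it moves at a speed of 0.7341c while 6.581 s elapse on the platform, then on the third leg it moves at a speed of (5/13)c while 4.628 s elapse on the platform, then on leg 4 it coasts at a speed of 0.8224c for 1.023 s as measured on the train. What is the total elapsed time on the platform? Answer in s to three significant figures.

Δt = 14.9 s

Leg 1: 1.924 s is already measured on the platform.
Leg 2: 6.581 s is already measured on the platform.
Leg 3: 4.628 s is already measured on the platform.
Leg 4: γ = 1/√(1 − 0.8224²) = 1/√0.3237 = 1.758; Δt_4 = 1.758 × 1.023 = 1.798 s.
Total: 1.924 + 6.581 + 4.628 + 1.798 s.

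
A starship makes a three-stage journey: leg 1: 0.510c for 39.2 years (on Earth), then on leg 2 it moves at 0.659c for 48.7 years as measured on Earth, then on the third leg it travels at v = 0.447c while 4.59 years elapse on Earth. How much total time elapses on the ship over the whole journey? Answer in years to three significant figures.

τ = 74.5 years

Leg 1: γ = 1/√(1 − 0.510²) = 1/√0.7399 = 1.163; τ_1 = 39.2/1.163 = 33.72 years.
Leg 2: γ = 1/√(1 − 0.659²) = 1/√0.5657 = 1.330; τ_2 = 48.7/1.330 = 36.63 years.
Leg 3: γ = 1/√(1 − 0.447²) = 1/√0.8002 = 1.118; τ_3 = 4.59/1.118 = 4.106 years.
Total: 33.72 + 36.63 + 4.106 years.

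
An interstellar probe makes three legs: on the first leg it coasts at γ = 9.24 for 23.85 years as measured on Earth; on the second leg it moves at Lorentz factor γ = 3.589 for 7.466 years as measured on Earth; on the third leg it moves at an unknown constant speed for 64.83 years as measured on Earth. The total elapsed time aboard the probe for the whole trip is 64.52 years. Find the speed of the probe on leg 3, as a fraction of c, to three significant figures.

Leg 1: γ = 9.24; τ_1 = 23.85/9.240 = 2.581 years.
Leg 2: γ = 3.589; τ_2 = 7.466/3.589 = 2.080 years.
Leg 3: speed unknown; τ_3 = 64.83/γ_3.
Total proper time: 2.581 + 2.080 + τ_3 = 64.52, so τ_3 = 64.52 − 4.661 = 59.86 years.
γ_3 = 64.83/59.86 = 1.083; β = √(1 − 1/γ²) = √0.1475.

β = 0.384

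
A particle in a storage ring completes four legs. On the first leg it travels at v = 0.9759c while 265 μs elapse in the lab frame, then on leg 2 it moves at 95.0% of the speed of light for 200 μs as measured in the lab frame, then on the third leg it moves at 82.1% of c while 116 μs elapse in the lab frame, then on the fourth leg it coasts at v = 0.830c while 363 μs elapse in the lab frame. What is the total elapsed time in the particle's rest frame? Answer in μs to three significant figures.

Leg 1: γ = 1/√(1 − 0.9759²) = 1/√0.04762 = 4.583; τ_1 = 265/4.583 = 57.83 μs.
Leg 2: β = 0.950; γ = 1/√(1 − 0.950²) = 1/√0.09750 = 3.203; τ_2 = 200/3.203 = 62.45 μs.
Leg 3: β = 0.821; γ = 1/√(1 − 0.821²) = 1/√0.3260 = 1.752; τ_3 = 116/1.752 = 66.23 μs.
Leg 4: γ = 1/√(1 − 0.830²) = 1/√0.3111 = 1.793; τ_4 = 363/1.793 = 202.5 μs.
Total: 57.83 + 62.45 + 66.23 + 202.5 μs.

τ = 389 μs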